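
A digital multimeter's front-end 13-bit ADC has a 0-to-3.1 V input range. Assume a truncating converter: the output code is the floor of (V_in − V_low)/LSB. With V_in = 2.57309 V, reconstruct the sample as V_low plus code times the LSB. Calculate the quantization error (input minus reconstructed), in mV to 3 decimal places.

Step size: 3.1 V ÷ 2^13 = 378.42 µV.
(2.57309 − 0)/0.000378418 = 6799.5978; ⌊·⌋ gives code 6799.
V_rec = 0 + 6799·0.000378418 = 2.5728638 V.
V_in − V_rec = 0.00022623 V = 0.226 mV.

0.226 mV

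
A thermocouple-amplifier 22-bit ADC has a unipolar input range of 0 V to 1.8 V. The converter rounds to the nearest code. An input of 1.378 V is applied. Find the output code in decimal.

With 4194304 levels over 1.8 V, one step is 0.43 µV.
Input sits at 3210972.729 steps above V_low.
So the output code is 3210973.

code 3210973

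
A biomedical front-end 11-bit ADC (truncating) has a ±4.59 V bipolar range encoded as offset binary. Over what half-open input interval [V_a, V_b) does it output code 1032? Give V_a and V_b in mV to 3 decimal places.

LSB = 9.18/2^11 = 4.482 mV.
V_a = V_low + 1032·LSB = 0.0358594 V; V_b = V_low + 1033·LSB = 0.0403418 V.

[35.859 mV, 40.342 mV)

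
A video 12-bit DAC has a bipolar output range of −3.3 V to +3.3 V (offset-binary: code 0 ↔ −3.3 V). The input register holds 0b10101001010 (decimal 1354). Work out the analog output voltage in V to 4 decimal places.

-1.1183 V

LSB = 6.6 V / 2^12 = 1.611 mV.
Code 0b10101001010 = 1354 decimal.
V_out = (−3.3) + 1354 × 0.00161133 V = -1.11826 V.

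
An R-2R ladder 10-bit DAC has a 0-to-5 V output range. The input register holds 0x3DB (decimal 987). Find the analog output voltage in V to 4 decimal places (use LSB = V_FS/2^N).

LSB = 5 V / 2^10 = 4.883 mV.
Code 0x3DB = 987 decimal.
V_out = 0 + 987 × 0.00488281 V = 4.81934 V.

4.8193 V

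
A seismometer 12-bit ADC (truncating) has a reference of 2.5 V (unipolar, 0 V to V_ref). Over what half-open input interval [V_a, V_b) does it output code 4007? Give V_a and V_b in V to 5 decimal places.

LSB = 2.5/2^12 = 0.610 mV.
V_a = V_low + 4007·LSB = 2.44568 V; V_b = V_low + 4008·LSB = 2.44629 V.

[2.44568 V, 2.44629 V)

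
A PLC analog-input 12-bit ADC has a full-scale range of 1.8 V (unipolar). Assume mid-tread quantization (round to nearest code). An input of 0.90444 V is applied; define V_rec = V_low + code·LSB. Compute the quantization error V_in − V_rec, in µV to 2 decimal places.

One LSB is 1.8 V / 4096 = 439.45 µV.
Scaled input = 2058.1035 LSBs, so code = 2058.
Reconstructed: 0.90439453 V.
Difference: 4.54687e-05 V → 45.47 µV.

45.47 µV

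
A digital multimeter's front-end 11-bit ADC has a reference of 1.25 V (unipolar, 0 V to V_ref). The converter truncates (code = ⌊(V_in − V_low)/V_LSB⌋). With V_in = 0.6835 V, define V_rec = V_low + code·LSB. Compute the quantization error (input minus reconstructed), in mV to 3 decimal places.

One LSB is 1.25 V / 2048 = 0.610 mV.
(V_in − V_low)/LSB = (0.6835 − 0)/0.000610352 = 1119.8464 → code 1119 (floor).
V_rec = 0 + 1119·0.000610352 = 0.6829834 V.
V_in − V_rec = 0.000516602 V = 0.517 mV.

0.517 mV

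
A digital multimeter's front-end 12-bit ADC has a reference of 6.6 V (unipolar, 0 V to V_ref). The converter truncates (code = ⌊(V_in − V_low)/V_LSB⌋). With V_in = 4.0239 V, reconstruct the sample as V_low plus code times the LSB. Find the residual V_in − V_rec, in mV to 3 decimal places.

One LSB is 6.6 V / 4096 = 1.611 mV.
Scaled input = 2497.2567 LSBs, so code = 2497.
Code 2497 maps back to 0 + 2497×0.00161133 V = 4.0234863 V.
V_in − V_rec = 0.000413672 V = 0.414 mV.

0.414 mV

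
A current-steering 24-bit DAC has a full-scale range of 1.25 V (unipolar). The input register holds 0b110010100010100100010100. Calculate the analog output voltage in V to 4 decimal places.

0.9871 V

LSB = 1.25 V / 2^24 = 0.07 µV.
Code 0b110010100010100100010100 = 13248788 decimal.
V_out = 0 + 13248788 × 7.45058e-08 V = 0.987112 V.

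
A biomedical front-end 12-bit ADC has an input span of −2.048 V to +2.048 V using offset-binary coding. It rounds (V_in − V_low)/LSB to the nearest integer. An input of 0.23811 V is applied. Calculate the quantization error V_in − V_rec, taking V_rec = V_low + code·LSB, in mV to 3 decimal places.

0.110 mV

One LSB is 4.096 V / 4096 = 1.000 mV.
(V_in − V_low)/LSB = (0.23811 − (−2.048))/0.001 = 2286.1100 → code 2286 (round).
Reconstructed: 0.238 V.
V_in − V_rec = 0.00011 V = 0.110 mV.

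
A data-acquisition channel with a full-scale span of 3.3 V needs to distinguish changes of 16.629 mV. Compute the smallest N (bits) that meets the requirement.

Number of steps required ≥ 3.3 V / 16.629 mV = 198.45.
Need 2^N ≥ 198.45; 2^7 = 128, 2^8 = 256.
Minimum N = 8.

8 bits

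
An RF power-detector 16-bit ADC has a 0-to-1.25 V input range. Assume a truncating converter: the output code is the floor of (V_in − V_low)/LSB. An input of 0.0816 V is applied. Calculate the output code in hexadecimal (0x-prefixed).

code 0x10B6 (decimal 4278)

LSB = 1.25 V / 65536 = 19.07 µV.
Input sits at 4278.190 steps above V_low.
⌊·⌋(4278.190) = 4278.
In hexadecimal (0x-prefixed): 0x10B6.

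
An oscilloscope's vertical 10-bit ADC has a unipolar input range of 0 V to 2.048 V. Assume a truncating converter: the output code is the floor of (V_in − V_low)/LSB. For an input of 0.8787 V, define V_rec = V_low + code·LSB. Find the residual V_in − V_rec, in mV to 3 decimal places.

0.700 mV

LSB = 2.048/2^10 = 2.000 mV.
(0.8787 − 0)/0.002 = 439.3500; ⌊·⌋ gives code 439.
Reconstructed: 0.878 V.
V_in − V_rec = 0.0007 V = 0.700 mV.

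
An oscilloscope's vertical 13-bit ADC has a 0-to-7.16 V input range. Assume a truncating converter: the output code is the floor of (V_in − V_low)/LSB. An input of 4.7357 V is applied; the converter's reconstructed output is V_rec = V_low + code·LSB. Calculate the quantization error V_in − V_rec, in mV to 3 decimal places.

0.241 mV

Step size: 7.16 V ÷ 2^13 = 0.874 mV.
Scaled input = 5418.2758 LSBs, so code = 5418.
Reconstructed: 4.735459 V.
Error = 4.7357 − 4.735459 = 0.000241016 V = 0.241 mV.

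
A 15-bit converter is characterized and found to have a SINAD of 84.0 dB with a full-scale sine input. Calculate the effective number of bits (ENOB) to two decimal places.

13.66 bits

ENOB = (SINAD − 1.76) / 6.02 = (84.0 − 1.76)/6.02 = 13.661.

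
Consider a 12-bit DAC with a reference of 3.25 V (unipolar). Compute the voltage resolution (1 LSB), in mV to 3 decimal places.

Full-scale span = 3.25 V.
LSB = 3.25 / 2^12 = 3.25 / 4096 = 0.000793457 V = 0.793 mV.

0.793 mV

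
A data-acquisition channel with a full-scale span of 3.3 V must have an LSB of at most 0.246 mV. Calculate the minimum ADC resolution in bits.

14 bits

Number of steps required ≥ 3.3 V / 0.246 mV = 13414.63.
Need 2^N ≥ 13414.63; 2^13 = 8192, 2^14 = 16384.
Minimum N = 14.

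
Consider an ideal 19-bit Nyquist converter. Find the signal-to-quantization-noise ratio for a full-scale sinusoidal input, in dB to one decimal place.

116.1 dB

SNR ≈ 6.02·N + 1.76 dB = 6.02·19 + 1.76 = 116.14 dB.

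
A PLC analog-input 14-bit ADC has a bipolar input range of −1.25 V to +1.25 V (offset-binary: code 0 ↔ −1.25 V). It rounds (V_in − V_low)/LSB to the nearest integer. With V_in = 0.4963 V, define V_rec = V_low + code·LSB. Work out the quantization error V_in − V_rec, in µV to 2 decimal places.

One LSB is 2.5 V / 16384 = 152.59 µV.
(0.4963 − (−1.25))/0.000152588 = 11444.5517; round gives code 11445.
Reconstructed: 0.49636841 V.
Error = 0.4963 − 0.49636841 = -6.84082e-05 V = -68.41 µV.

-68.41 µV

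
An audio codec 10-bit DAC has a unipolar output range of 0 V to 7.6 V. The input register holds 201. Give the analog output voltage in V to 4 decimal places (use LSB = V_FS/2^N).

LSB = 7.6 V / 2^10 = 7.422 mV.
V_out = 0 + 201 × 0.00742187 V = 1.4918 V.

1.4918 V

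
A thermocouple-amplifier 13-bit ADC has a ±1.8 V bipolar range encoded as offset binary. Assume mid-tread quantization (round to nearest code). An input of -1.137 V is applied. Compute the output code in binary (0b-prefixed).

Full-scale span = 3.6 V; LSB = 3.6/2^13 = 439.45 µV.
(-1.137 − (−1.8)) / 0.000439453 = 1508.693 LSBs.
So the output code is 1509.
In binary (0b-prefixed): 0b10111100101.

code 0b10111100101 (decimal 1509)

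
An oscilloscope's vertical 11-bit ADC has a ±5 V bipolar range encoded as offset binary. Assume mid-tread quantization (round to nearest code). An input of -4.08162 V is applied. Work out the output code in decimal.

code 188

With 2048 levels over 10 V, one step is 4.883 mV.
Input sits at 188.084 steps above V_low.
Round → code 188.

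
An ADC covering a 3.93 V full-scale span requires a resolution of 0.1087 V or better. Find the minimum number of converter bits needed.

6 bits

Number of steps required ≥ 3.93 V / 0.1087 V = 36.15.
Need 2^N ≥ 36.15; 2^5 = 32, 2^6 = 64.
Minimum N = 6.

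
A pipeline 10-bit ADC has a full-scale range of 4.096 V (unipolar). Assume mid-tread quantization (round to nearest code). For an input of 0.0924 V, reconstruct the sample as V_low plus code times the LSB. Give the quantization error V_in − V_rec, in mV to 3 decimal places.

0.400 mV

One LSB is 4.096 V / 1024 = 4.000 mV.
(0.0924 − 0)/0.004 = 23.1000; round gives code 23.
V_rec = 0 + 23·0.004 = 0.092 V.
Error = 0.0924 − 0.092 = 0.0004 V = 0.400 mV.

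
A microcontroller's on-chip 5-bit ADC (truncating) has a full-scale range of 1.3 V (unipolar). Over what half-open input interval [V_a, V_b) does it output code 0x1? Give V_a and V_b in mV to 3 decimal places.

[40.625 mV, 81.250 mV)

LSB = 1.3/2^5 = 40.625 mV.
Code 0x1 = 1 decimal.
V_a = V_low + 1·LSB = 0.040625 V; V_b = V_low + 2·LSB = 0.08125 V.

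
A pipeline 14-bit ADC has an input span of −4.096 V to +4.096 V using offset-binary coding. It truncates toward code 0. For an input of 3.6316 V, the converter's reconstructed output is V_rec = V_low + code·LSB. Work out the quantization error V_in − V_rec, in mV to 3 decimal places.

One LSB is 8.192 V / 16384 = 0.500 mV.
Scaled input = 15455.2000 LSBs, so code = 15455.
Code 15455 maps back to (−4.096) + 15455×0.0005 V = 3.6315 V.
Error = 3.6316 − 3.6315 = 0.0001 V = 0.100 mV.

0.100 mV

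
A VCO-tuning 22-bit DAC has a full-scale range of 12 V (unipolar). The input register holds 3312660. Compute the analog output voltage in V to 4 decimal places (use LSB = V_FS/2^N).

9.4776 V

LSB = 12 V / 2^22 = 2.86 µV.
V_out = 0 + 3312660 × 2.86102e-06 V = 9.4776 V.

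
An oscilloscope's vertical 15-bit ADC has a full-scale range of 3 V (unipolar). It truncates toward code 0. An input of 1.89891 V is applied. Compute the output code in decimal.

code 20741

With 32768 levels over 3 V, one step is 91.55 µV.
(V_in − V_low)/LSB = (1.89891 − 0) / 9.15527e-05 = 20741.161.
Floor → code 20741.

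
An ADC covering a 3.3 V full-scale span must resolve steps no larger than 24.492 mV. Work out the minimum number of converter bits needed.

8 bits

Number of steps required ≥ 3.3 V / 24.492 mV = 134.74.
Need 2^N ≥ 134.74; 2^7 = 128, 2^8 = 256.
Minimum N = 8.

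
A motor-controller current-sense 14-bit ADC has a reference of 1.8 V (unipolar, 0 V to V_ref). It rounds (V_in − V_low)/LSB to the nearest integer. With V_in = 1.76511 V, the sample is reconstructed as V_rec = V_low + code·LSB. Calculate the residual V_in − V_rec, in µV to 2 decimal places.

46.52 µV

Step size: 1.8 V ÷ 2^14 = 109.86 µV.
(1.76511 − 0)/0.000109863 = 16066.4235; round gives code 16066.
Reconstructed: 1.7650635 V.
V_in − V_rec = 4.65234e-05 V = 46.52 µV.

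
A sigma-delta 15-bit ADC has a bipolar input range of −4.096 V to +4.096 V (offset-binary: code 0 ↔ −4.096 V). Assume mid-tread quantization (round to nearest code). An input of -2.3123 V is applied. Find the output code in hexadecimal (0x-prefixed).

LSB = 8.192 V / 32768 = 250.00 µV.
Input sits at 7134.800 steps above V_low.
round(7134.800) = 7135.
In hexadecimal (0x-prefixed): 0x1BDF.

code 0x1BDF (decimal 7135)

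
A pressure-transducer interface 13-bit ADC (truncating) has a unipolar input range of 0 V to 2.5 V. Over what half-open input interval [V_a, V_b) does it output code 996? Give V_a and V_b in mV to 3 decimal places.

LSB = 2.5/2^13 = 305.18 µV.
V_a = V_low + 996·LSB = 0.303955 V; V_b = V_low + 997·LSB = 0.30426 V.

[303.955 mV, 304.260 mV)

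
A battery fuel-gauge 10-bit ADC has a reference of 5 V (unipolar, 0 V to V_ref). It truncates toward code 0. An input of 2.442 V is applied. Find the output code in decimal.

LSB = 5 V / 1024 = 4.883 mV.
(V_in − V_low)/LSB = (2.442 − 0) / 0.00488281 = 500.122.
So the output code is 500.

code 500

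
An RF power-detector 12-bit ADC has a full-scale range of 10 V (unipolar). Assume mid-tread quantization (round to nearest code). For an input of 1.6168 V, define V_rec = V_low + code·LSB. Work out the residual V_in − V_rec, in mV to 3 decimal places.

0.589 mV

One LSB is 10 V / 4096 = 2.441 mV.
(1.6168 − 0)/0.00244141 = 662.2413; round gives code 662.
Code 662 maps back to 0 + 662×0.00244141 V = 1.6162109 V.
Difference: 0.000589062 V → 0.589 mV.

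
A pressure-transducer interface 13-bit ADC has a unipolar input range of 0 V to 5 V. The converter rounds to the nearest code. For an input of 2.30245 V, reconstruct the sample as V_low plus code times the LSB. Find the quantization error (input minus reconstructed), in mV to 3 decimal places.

0.204 mV

Step size: 5 V ÷ 2^13 = 0.610 mV.
(2.30245 − 0)/0.000610352 = 3772.3341; round gives code 3772.
V_rec = 0 + 3772·0.000610352 = 2.3022461 V.
Difference: 0.000203906 V → 0.204 mV.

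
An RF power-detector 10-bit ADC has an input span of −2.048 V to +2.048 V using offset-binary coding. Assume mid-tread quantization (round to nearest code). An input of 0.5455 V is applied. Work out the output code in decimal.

Full-scale span = 4.096 V; LSB = 4.096/2^10 = 4.000 mV.
(V_in − V_low)/LSB = (0.5455 − (−2.048)) / 0.004 = 648.375.
So the output code is 648.

code 648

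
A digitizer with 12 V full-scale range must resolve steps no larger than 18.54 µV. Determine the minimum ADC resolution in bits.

Number of steps required ≥ 12 V / 18.54 µV = 647249.19.
Need 2^N ≥ 647249.19; 2^19 = 524288, 2^20 = 1048576.
Minimum N = 20.

20 bits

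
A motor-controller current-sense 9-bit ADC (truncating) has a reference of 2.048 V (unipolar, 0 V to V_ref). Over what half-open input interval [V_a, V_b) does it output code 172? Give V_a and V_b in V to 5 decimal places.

[0.68800 V, 0.69200 V)

LSB = 2.048/2^9 = 4.000 mV.
V_a = V_low + 172·LSB = 0.688 V; V_b = V_low + 173·LSB = 0.692 V.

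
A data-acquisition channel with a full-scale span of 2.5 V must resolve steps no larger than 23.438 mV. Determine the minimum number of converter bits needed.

7 bits

Number of steps required ≥ 2.5 V / 23.438 mV = 106.66.
Need 2^N ≥ 106.66; 2^6 = 64, 2^7 = 128.
Minimum N = 7.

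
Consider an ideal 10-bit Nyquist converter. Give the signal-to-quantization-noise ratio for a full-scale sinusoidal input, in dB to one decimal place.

SNR ≈ 6.02·N + 1.76 dB = 6.02·10 + 1.76 = 61.96 dB.

62.0 dB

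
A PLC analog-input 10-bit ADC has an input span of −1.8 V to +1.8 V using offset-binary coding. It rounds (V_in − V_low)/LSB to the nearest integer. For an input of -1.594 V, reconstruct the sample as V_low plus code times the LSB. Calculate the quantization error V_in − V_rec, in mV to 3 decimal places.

-1.422 mV

Step size: 3.6 V ÷ 2^10 = 3.516 mV.
Scaled input = 58.5956 LSBs, so code = 59.
Reconstructed: -1.5925781 V.
Error = -1.594 − (−1.5925781) = -0.00142187 V = -1.422 mV.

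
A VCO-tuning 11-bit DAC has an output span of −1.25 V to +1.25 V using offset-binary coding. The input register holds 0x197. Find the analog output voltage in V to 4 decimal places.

-0.7532 V

LSB = 2.5 V / 2^11 = 1.221 mV.
Code 0x197 = 407 decimal.
V_out = (−1.25) + 407 × 0.0012207 V = -0.753174 V.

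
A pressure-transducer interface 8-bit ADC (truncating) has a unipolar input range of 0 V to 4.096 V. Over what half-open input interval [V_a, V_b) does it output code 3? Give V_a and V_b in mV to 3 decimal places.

[48.000 mV, 64.000 mV)

LSB = 4.096/2^8 = 16.000 mV.
V_a = V_low + 3·LSB = 0.048 V; V_b = V_low + 4·LSB = 0.064 V.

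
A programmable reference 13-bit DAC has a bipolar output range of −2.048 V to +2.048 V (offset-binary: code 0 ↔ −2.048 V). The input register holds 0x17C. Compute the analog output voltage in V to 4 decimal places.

LSB = 4.096 V / 2^13 = 0.500 mV.
Code 0x17C = 380 decimal.
V_out = (−2.048) + 380 × 0.0005 V = -1.858 V.

-1.8580 V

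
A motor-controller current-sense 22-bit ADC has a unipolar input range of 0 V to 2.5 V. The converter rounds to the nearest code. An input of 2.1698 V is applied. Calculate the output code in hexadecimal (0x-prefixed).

code 0x378C00 (decimal 3640320)

With 4194304 levels over 2.5 V, one step is 0.60 µV.
(2.1698 − 0) / 5.96046e-07 = 3640320.328 LSBs.
Round → code 3640320.
In hexadecimal (0x-prefixed): 0x378C00.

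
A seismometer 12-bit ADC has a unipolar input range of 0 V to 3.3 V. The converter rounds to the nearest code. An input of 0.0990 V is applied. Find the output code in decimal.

LSB = 3.3 V / 4096 = 0.806 mV.
(V_in − V_low)/LSB = (0.0990 − 0) / 0.000805664 = 122.880.
So the output code is 123.

code 123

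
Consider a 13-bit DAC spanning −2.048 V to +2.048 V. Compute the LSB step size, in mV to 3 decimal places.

0.500 mV

Full-scale span = 4.096 V.
LSB = 4.096 / 2^13 = 4.096 / 8192 = 0.0005 V = 0.500 mV.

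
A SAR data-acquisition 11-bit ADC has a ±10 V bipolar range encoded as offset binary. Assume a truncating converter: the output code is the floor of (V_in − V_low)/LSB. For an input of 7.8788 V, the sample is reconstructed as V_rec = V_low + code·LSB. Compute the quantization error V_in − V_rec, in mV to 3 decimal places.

7.706 mV

One LSB is 20 V / 2048 = 9.766 mV.
(V_in − V_low)/LSB = (7.8788 − (−10))/0.00976562 = 1830.7891 → code 1830 (floor).
Reconstructed: 7.8710938 V.
Error = 7.8788 − 7.8710938 = 0.00770625 V = 7.706 mV.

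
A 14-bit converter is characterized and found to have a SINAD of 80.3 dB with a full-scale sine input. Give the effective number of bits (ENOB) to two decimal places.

ENOB = (SINAD − 1.76) / 6.02 = (80.3 − 1.76)/6.02 = 13.047.

13.05 bits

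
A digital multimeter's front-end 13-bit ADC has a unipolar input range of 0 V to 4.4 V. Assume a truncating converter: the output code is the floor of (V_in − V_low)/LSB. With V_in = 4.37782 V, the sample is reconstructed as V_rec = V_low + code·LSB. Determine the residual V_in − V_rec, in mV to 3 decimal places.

LSB = 4.4/2^13 = 0.537 mV.
Scaled input = 8150.7049 LSBs, so code = 8150.
Code 8150 maps back to 0 + 8150×0.000537109 V = 4.3774414 V.
Difference: 0.000378594 V → 0.379 mV.

0.379 mV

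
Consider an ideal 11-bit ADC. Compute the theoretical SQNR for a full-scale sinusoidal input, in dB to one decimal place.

68.0 dB

SNR ≈ 6.02·N + 1.76 dB = 6.02·11 + 1.76 = 67.98 dB.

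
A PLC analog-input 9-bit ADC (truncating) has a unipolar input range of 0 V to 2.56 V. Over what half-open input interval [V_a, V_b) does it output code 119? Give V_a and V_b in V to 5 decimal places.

LSB = 2.56/2^9 = 5.000 mV.
V_a = V_low + 119·LSB = 0.595 V; V_b = V_low + 120·LSB = 0.6 V.

[0.59500 V, 0.60000 V)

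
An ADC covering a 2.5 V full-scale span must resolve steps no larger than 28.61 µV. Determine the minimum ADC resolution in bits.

Number of steps required ≥ 2.5 V / 28.61 µV = 87382.03.
Need 2^N ≥ 87382.03; 2^16 = 65536, 2^17 = 131072.
Minimum N = 17.

17 bits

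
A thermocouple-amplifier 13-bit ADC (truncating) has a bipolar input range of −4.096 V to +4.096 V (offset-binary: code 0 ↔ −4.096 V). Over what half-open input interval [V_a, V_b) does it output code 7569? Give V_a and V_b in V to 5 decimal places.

LSB = 8.192/2^13 = 1.000 mV.
V_a = V_low + 7569·LSB = 3.473 V; V_b = V_low + 7570·LSB = 3.474 V.

[3.47300 V, 3.47400 V)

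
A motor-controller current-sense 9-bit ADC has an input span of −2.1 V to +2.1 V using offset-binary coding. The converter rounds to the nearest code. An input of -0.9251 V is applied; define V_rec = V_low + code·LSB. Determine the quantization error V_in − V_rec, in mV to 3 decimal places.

One LSB is 4.2 V / 512 = 8.203 mV.
(-0.9251 − (−2.1))/0.00820313 = 143.2259; round gives code 143.
Reconstructed: -0.92695313 V.
Error = -0.9251 − (−0.92695313) = 0.00185312 V = 1.853 mV.

1.853 mV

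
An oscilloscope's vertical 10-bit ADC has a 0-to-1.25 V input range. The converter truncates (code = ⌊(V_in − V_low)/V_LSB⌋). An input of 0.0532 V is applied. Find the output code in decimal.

code 43

Full-scale span = 1.25 V; LSB = 1.25/2^10 = 1.221 mV.
(0.0532 − 0) / 0.0012207 = 43.581 LSBs.
Floor → code 43.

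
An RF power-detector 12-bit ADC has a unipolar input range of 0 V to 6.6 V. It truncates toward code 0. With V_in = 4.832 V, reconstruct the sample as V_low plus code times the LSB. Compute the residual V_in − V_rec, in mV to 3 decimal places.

1.238 mV

LSB = 6.6/2^12 = 1.611 mV.
Scaled input = 2998.7685 LSBs, so code = 2998.
Code 2998 maps back to 0 + 2998×0.00161133 V = 4.8307617 V.
Difference: 0.00123828 V → 1.238 mV.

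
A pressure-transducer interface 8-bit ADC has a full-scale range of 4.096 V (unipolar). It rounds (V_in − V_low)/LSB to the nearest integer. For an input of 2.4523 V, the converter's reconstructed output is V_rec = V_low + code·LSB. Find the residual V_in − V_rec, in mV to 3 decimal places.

LSB = 4.096/2^8 = 16.000 mV.
Scaled input = 153.2688 LSBs, so code = 153.
Code 153 maps back to 0 + 153×0.016 V = 2.448 V.
Difference: 0.0043 V → 4.300 mV.

4.300 mV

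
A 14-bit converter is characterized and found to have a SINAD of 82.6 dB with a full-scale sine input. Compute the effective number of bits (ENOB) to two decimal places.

13.43 bits

ENOB = (SINAD − 1.76) / 6.02 = (82.6 − 1.76)/6.02 = 13.429.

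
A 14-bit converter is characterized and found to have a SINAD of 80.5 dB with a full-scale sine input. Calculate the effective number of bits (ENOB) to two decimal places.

13.08 bits

ENOB = (SINAD − 1.76) / 6.02 = (80.5 − 1.76)/6.02 = 13.080.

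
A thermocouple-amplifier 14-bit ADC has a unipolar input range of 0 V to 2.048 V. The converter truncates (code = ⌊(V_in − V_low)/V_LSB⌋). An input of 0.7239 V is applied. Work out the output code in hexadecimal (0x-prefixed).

LSB = 2.048 V / 16384 = 125.00 µV.
Input sits at 5791.200 steps above V_low.
Floor → code 5791.
In hexadecimal (0x-prefixed): 0x169F.

code 0x169F (decimal 5791)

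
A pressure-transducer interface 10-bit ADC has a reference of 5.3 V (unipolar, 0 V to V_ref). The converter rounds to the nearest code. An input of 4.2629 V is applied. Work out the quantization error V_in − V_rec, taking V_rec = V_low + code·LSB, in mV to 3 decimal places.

Step size: 5.3 V ÷ 2^10 = 5.176 mV.
(4.2629 − 0)/0.00517578 = 823.6245; round gives code 824.
Reconstructed: 4.2648437 V.
V_in − V_rec = -0.00194375 V = -1.944 mV.

-1.944 mV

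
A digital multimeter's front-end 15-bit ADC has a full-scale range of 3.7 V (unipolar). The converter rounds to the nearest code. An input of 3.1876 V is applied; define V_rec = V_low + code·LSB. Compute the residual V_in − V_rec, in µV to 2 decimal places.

LSB = 3.7/2^15 = 112.92 µV.
Scaled input = 28230.0748 LSBs, so code = 28230.
Reconstructed: 3.1875916 V.
V_in − V_rec = 8.44727e-06 V = 8.45 µV.

8.45 µV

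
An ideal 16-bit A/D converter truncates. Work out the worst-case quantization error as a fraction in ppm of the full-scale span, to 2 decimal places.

15.26 ppm

Truncating → worst-case error = 1 LSB = V_FS/2^16, so 1e+06/65536 = 15.2588 ppm of full scale.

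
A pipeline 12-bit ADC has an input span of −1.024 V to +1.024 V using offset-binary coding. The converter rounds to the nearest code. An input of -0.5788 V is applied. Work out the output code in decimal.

With 4096 levels over 2.048 V, one step is 0.500 mV.
Input sits at 890.400 steps above V_low.
Round → code 890.

code 890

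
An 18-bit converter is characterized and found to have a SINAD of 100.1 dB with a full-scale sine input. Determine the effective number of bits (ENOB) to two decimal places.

16.34 bits

ENOB = (SINAD − 1.76) / 6.02 = (100.1 − 1.76)/6.02 = 16.336.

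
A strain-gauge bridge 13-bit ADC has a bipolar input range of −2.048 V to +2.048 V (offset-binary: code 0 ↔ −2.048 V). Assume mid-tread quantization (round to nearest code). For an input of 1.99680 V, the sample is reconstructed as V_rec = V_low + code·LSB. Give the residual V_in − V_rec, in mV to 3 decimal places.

LSB = 4.096/2^13 = 0.500 mV.
Scaled input = 8089.6000 LSBs, so code = 8090.
Code 8090 maps back to (−2.048) + 8090×0.0005 V = 1.997 V.
V_in − V_rec = -0.0002 V = -0.200 mV.

-0.200 mV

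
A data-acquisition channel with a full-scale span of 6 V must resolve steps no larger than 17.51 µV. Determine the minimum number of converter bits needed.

Number of steps required ≥ 6 V / 17.51 µV = 342661.34.
Need 2^N ≥ 342661.34; 2^18 = 262144, 2^19 = 524288.
Minimum N = 19.

19 bits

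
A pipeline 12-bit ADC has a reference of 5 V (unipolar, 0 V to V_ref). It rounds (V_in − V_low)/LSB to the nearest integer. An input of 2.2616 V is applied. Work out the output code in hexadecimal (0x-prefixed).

With 4096 levels over 5 V, one step is 1.221 mV.
Input sits at 1852.703 steps above V_low.
Round → code 1853.
In hexadecimal (0x-prefixed): 0x73D.

code 0x73D (decimal 1853)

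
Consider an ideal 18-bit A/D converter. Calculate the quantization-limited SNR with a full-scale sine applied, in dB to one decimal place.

110.1 dB

SNR ≈ 6.02·N + 1.76 dB = 6.02·18 + 1.76 = 110.12 dB.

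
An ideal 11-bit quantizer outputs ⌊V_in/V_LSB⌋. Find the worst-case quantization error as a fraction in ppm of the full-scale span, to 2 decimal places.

Truncating → worst-case error = 1 LSB = V_FS/2^11, so 1e+06/2048 = 488.281 ppm of full scale.

488.28 ppm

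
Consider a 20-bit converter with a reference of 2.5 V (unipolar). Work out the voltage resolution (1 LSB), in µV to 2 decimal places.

2.38 µV

Full-scale span = 2.5 V.
LSB = 2.5 / 2^20 = 2.5 / 1048576 = 2.38419e-06 V = 2.38 µV.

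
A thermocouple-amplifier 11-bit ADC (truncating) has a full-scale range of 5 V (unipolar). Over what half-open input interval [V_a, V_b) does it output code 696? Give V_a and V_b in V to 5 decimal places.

LSB = 5/2^11 = 2.441 mV.
V_a = V_low + 696·LSB = 1.69922 V; V_b = V_low + 697·LSB = 1.70166 V.

[1.69922 V, 1.70166 V)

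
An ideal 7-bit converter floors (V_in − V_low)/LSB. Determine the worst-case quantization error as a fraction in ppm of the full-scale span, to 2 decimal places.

7812.50 ppm

Truncating → worst-case error = 1 LSB = V_FS/2^7, so 1e+06/128 = 7812.5 ppm of full scale.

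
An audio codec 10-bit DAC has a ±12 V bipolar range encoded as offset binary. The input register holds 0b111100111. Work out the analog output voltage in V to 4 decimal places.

-0.5859 V

LSB = 24 V / 2^10 = 23.438 mV.
Code 0b111100111 = 487 decimal.
V_out = (−12) + 487 × 0.0234375 V = -0.585938 V.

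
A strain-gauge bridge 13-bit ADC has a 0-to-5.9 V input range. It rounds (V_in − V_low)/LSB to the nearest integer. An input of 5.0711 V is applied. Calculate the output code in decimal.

code 7041

With 8192 levels over 5.9 V, one step is 0.720 mV.
Input sits at 7041.093 steps above V_low.
round(7041.093) = 7041.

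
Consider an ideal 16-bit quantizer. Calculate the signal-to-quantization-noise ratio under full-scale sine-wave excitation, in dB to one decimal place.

98.1 dB

SNR ≈ 6.02·N + 1.76 dB = 6.02·16 + 1.76 = 98.08 dB.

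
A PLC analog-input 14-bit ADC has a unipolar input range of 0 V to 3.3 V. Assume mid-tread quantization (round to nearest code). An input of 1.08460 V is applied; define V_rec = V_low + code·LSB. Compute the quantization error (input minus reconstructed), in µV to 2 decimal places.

-25.24 µV

Step size: 3.3 V ÷ 2^14 = 201.42 µV.
Scaled input = 5384.8747 LSBs, so code = 5385.
Code 5385 maps back to 0 + 5385×0.000201416 V = 1.0846252 V.
Error = 1.08460 − 1.0846252 = -2.52441e-05 V = -25.24 µV.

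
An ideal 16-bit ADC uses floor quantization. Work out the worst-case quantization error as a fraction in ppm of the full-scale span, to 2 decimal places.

15.26 ppm

Truncating → worst-case error = 1 LSB = V_FS/2^16, so 1e+06/65536 = 15.2588 ppm of full scale.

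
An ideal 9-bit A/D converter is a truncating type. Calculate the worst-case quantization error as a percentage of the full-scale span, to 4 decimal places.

0.1953 %

Truncating → worst-case error = 1 LSB = V_FS/2^9, so 100/512 = 0.195312 % of full scale.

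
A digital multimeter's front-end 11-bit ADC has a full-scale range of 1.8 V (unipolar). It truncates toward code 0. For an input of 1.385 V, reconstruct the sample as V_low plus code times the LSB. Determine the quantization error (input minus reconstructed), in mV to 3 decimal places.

0.723 mV

LSB = 1.8/2^11 = 0.879 mV.
(1.385 − 0)/0.000878906 = 1575.8222; ⌊·⌋ gives code 1575.
Code 1575 maps back to 0 + 1575×0.000878906 V = 1.3842773 V.
Error = 1.385 − 1.3842773 = 0.000722656 V = 0.723 mV.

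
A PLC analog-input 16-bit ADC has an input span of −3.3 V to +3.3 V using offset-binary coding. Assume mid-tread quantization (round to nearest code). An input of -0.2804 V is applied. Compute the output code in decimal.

code 29984

With 65536 levels over 6.6 V, one step is 100.71 µV.
Input sits at 29983.713 steps above V_low.
So the output code is 29984.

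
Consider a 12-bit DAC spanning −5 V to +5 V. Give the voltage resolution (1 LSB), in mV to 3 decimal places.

2.441 mV

Full-scale span = 10 V.
LSB = 10 / 2^12 = 10 / 4096 = 0.00244141 V = 2.441 mV.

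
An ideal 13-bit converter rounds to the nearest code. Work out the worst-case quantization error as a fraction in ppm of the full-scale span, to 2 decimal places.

Rounding → worst-case error = ½ LSB = V_FS/2^14, so 1e+06/16384 = 61.0352 ppm of full scale.

61.04 ppm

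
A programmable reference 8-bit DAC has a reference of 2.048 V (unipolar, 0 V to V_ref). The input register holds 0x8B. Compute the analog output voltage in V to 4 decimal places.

LSB = 2.048 V / 2^8 = 8.000 mV.
Code 0x8B = 139 decimal.
V_out = 0 + 139 × 0.008 V = 1.112 V.

1.1120 V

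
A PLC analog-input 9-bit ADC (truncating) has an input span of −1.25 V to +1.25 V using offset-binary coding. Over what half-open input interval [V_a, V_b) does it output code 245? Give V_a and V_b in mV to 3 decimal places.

LSB = 2.5/2^9 = 4.883 mV.
V_a = V_low + 245·LSB = -0.0537109 V; V_b = V_low + 246·LSB = -0.0488281 V.

[-53.711 mV, -48.828 mV)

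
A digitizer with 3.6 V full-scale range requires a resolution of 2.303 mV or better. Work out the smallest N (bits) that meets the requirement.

Number of steps required ≥ 3.6 V / 2.303 mV = 1563.18.
Need 2^N ≥ 1563.18; 2^10 = 1024, 2^11 = 2048.
Minimum N = 11.

11 bits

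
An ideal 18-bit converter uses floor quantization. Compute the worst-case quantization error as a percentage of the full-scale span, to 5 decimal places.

0.00038 %

Truncating → worst-case error = 1 LSB = V_FS/2^18, so 100/262144 = 0.00038147 % of full scale.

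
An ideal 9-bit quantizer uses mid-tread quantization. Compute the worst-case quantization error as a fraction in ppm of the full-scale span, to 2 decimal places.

976.56 ppm

Rounding → worst-case error = ½ LSB = V_FS/2^10, so 1e+06/1024 = 976.562 ppm of full scale.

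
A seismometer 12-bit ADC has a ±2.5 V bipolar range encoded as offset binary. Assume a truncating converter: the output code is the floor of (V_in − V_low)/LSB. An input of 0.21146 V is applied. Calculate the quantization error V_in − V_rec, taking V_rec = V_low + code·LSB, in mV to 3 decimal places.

One LSB is 5 V / 4096 = 1.221 mV.
(V_in − V_low)/LSB = (0.21146 − (−2.5))/0.0012207 = 2221.2280 → code 2221 (floor).
Code 2221 maps back to (−2.5) + 2221×0.0012207 V = 0.21118164 V.
Difference: 0.000278359 V → 0.278 mV.

0.278 mV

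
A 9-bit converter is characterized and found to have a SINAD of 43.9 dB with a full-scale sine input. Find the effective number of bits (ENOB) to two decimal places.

7.00 bits

ENOB = (SINAD − 1.76) / 6.02 = (43.9 − 1.76)/6.02 = 7.000.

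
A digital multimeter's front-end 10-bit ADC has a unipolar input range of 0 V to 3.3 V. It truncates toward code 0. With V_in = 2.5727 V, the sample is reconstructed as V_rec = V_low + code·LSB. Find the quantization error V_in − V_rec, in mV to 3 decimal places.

LSB = 3.3/2^10 = 3.223 mV.
(2.5727 − 0)/0.00322266 = 798.3166; ⌊·⌋ gives code 798.
V_rec = 0 + 798·0.00322266 = 2.5716797 V.
V_in − V_rec = 0.00102031 V = 1.020 mV.

1.020 mV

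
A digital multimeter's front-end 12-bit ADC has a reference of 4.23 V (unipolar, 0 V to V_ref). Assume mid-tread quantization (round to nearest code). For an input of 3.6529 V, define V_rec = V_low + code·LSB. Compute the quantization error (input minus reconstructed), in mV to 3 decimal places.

0.188 mV

One LSB is 4.23 V / 4096 = 1.033 mV.
(3.6529 − 0)/0.00103271 = 3537.1817; round gives code 3537.
Code 3537 maps back to 0 + 3537×0.00103271 V = 3.6527124 V.
V_in − V_rec = 0.000187598 V = 0.188 mV.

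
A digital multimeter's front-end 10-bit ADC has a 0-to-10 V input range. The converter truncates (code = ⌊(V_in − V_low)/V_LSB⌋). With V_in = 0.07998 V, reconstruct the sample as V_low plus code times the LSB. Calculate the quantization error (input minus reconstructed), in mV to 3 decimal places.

1.855 mV

One LSB is 10 V / 1024 = 9.766 mV.
(V_in − V_low)/LSB = (0.07998 − 0)/0.00976562 = 8.1900 → code 8 (floor).
V_rec = 0 + 8·0.00976562 = 0.078125 V.
V_in − V_rec = 0.001855 V = 1.855 mV.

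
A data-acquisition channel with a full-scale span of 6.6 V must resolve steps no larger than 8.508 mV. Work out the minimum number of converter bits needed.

10 bits

Number of steps required ≥ 6.6 V / 8.508 mV = 775.74.
Need 2^N ≥ 775.74; 2^9 = 512, 2^10 = 1024.
Minimum N = 10.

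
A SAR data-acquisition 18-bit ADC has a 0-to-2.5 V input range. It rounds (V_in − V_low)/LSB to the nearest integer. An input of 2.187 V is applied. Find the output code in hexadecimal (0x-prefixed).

LSB = 2.5 V / 262144 = 9.54 µV.
(V_in − V_low)/LSB = (2.187 − 0) / 9.53674e-06 = 229323.571.
Round → code 229324.
In hexadecimal (0x-prefixed): 0x37FCC.

code 0x37FCC (decimal 229324)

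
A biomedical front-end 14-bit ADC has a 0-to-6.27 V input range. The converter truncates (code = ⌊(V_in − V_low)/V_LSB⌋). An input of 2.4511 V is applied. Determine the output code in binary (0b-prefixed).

Full-scale span = 6.27 V; LSB = 6.27/2^14 = 382.69 µV.
(2.4511 − 0) / 0.00038269 = 6404.916 LSBs.
⌊·⌋(6404.916) = 6404.
In binary (0b-prefixed): 0b1100100000100.

code 0b1100100000100 (decimal 6404)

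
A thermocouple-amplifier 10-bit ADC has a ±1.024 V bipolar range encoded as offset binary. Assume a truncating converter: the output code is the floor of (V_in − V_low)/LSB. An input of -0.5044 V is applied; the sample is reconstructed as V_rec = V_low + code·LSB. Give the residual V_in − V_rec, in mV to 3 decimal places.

Step size: 2.048 V ÷ 2^10 = 2.000 mV.
(-0.5044 − (−1.024))/0.002 = 259.8000; ⌊·⌋ gives code 259.
V_rec = (−1.024) + 259·0.002 = -0.506 V.
V_in − V_rec = 0.0016 V = 1.600 mV.

1.600 mV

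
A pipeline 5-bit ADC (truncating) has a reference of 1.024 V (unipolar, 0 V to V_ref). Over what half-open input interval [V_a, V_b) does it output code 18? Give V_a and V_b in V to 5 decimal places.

[0.57600 V, 0.60800 V)

LSB = 1.024/2^5 = 32.000 mV.
V_a = V_low + 18·LSB = 0.576 V; V_b = V_low + 19·LSB = 0.608 V.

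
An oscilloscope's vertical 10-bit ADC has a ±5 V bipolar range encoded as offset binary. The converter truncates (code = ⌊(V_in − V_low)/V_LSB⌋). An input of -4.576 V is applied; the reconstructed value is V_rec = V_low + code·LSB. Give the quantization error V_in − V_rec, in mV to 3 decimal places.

Step size: 10 V ÷ 2^10 = 9.766 mV.
(V_in − V_low)/LSB = (-4.576 − (−5))/0.00976562 = 43.4176 → code 43 (floor).
Code 43 maps back to (−5) + 43×0.00976562 V = -4.5800781 V.
Error = -4.576 − (−4.5800781) = 0.00407813 V = 4.078 mV.

4.078 mV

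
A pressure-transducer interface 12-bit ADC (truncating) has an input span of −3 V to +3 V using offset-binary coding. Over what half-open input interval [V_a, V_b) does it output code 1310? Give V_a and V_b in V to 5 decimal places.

LSB = 6/2^12 = 1.465 mV.
V_a = V_low + 1310·LSB = -1.08105 V; V_b = V_low + 1311·LSB = -1.07959 V.

[-1.08105 V, -1.07959 V)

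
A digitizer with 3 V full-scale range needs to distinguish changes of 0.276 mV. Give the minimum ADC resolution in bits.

Number of steps required ≥ 3 V / 0.276 mV = 10869.57.
Need 2^N ≥ 10869.57; 2^13 = 8192, 2^14 = 16384.
Minimum N = 14.

14 bits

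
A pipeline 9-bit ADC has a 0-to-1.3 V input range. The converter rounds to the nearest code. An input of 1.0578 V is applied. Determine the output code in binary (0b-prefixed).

Full-scale span = 1.3 V; LSB = 1.3/2^9 = 2.539 mV.
(V_in − V_low)/LSB = (1.0578 − 0) / 0.00253906 = 416.610.
Round → code 417.
In binary (0b-prefixed): 0b110100001.

code 0b110100001 (decimal 417)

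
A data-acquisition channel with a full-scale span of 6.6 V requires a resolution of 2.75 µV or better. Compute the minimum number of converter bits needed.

22 bits

Number of steps required ≥ 6.6 V / 2.75 µV = 2400000.00.
Need 2^N ≥ 2400000.00; 2^21 = 2097152, 2^22 = 4194304.
Minimum N = 22.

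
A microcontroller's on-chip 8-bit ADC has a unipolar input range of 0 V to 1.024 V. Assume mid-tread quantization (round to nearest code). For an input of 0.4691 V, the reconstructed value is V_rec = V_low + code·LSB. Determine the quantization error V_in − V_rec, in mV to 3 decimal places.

Step size: 1.024 V ÷ 2^8 = 4.000 mV.
(0.4691 − 0)/0.004 = 117.2750; round gives code 117.
Code 117 maps back to 0 + 117×0.004 V = 0.468 V.
Error = 0.4691 − 0.468 = 0.0011 V = 1.100 mV.

1.100 mV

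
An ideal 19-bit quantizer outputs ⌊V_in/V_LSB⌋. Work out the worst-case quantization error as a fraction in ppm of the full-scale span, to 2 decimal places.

1.91 ppm

Truncating → worst-case error = 1 LSB = V_FS/2^19, so 1e+06/524288 = 1.90735 ppm of full scale.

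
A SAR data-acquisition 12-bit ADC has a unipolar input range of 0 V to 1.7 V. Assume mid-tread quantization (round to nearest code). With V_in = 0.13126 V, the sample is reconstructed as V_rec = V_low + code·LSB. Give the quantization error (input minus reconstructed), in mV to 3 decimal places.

0.108 mV

One LSB is 1.7 V / 4096 = 415.04 µV.
Scaled input = 316.2594 LSBs, so code = 316.
V_rec = 0 + 316·0.000415039 = 0.13115234 V.
Error = 0.13126 − 0.13115234 = 0.000107656 V = 0.108 mV.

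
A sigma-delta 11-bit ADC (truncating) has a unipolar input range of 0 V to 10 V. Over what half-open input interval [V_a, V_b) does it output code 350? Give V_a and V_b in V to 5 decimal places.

[1.70898 V, 1.71387 V)

LSB = 10/2^11 = 4.883 mV.
V_a = V_low + 350·LSB = 1.70898 V; V_b = V_low + 351·LSB = 1.71387 V.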